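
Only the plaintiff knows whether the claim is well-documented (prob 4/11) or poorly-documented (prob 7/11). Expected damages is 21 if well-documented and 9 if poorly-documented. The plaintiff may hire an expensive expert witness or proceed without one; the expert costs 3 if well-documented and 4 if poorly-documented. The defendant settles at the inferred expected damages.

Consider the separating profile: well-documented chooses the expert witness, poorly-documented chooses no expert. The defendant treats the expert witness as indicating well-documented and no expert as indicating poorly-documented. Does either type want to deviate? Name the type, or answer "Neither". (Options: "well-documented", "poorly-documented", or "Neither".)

The expert witness pays 21; no expert pays 9.
well-documented: assigned the expert witness, nets 21 − 3 = 18; deviating to no expert nets 9.
poorly-documented: assigned no expert, nets 9; deviating to the expert witness nets 21 − 4 = 17.
The poorly-documented type gains 8 by deviating.

poorly-documented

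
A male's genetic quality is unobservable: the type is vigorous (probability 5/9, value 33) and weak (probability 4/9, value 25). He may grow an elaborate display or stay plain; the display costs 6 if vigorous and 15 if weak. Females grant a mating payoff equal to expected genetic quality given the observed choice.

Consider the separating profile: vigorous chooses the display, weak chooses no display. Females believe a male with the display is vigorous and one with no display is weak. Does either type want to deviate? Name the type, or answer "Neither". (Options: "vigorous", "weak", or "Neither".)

Neither

The display pays 33; no display pays 25.
vigorous: assigned the display, nets 33 − 6 = 27; deviating to no display nets 25.
weak: assigned no display, nets 25; deviating to the display nets 33 − 15 = 18.
Both types strictly prefer their assigned action; no profitable deviation.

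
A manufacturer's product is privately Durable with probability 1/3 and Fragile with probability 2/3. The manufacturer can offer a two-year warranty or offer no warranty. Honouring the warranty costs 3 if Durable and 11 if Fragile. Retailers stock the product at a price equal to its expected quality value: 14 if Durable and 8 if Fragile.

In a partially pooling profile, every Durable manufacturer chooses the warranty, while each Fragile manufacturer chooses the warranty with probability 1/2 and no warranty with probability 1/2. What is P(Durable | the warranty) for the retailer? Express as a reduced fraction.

1/2

P(the warranty) = (1/3)·1 + (2/3)·(1/2) = 2/3.
By Bayes' rule, P(Durable | the warranty) = (1/3) / (2/3) = 1/2.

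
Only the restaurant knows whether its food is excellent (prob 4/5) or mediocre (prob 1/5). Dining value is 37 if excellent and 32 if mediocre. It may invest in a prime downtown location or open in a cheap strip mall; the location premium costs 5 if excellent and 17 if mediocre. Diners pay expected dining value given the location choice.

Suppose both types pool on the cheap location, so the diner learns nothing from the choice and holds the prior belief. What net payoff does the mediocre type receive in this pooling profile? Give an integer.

36

Pooled price premium = 4/5·37 + 1/5·32 = 36.
mediocre pays no cost for the cheap location, so net payoff = 36.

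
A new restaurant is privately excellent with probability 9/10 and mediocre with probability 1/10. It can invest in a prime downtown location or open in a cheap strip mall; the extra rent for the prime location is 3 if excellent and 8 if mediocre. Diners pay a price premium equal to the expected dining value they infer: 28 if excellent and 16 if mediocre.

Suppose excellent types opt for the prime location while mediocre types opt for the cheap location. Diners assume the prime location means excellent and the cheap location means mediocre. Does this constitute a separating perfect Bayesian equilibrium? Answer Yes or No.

Under these beliefs, the prime location earns price premium 28 and the cheap location earns price premium 16.
excellent: the prime location nets 28 − 3 = 25; the cheap location nets 16. excellent prefers the prime location.
mediocre: the prime location nets 28 − 8 = 20; the cheap location nets 16. mediocre would deviate to the prime location.
mediocre has a profitable deviation, so the profile is not an equilibrium.

No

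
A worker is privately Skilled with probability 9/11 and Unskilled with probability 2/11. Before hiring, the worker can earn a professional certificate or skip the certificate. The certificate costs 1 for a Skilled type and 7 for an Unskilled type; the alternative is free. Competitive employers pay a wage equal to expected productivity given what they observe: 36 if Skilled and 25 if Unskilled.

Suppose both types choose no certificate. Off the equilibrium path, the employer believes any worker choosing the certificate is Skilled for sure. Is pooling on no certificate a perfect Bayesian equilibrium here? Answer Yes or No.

No

On path, the employer holds the prior and pays 9/11·36 + 2/11·25 = 34. Off path (the certificate), believing Skilled, it pays 36.
Skilled: no certificate nets 34; the certificate nets 36 − 1 = 35. Skilled would deviate.
Unskilled: no certificate nets 34; the certificate nets 36 − 7 = 29. Unskilled stays.
A type deviates, so pooling fails.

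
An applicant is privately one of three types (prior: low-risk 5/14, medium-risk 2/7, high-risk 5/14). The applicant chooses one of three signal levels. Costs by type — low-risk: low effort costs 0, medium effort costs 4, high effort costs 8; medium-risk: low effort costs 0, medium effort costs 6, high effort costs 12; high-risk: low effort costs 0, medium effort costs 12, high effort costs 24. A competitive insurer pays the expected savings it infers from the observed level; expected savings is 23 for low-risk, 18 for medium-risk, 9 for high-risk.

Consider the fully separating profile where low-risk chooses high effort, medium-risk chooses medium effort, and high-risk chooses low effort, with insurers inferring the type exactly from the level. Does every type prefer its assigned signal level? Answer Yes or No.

Yes

Separating rebates: high effort → 23, medium effort → 18, low effort → 9.
low-risk (assigned high effort): low effort: 9 − 0 = 9; medium effort: 18 − 4 = 14; high effort: 23 − 8 = 15. low-risk stays.
medium-risk (assigned medium effort): low effort: 9 − 0 = 9; medium effort: 18 − 6 = 12; high effort: 23 − 12 = 11. medium-risk stays.
high-risk (assigned low effort): low effort: 9 − 0 = 9; medium effort: 18 − 12 = 6; high effort: 23 − 24 = -1. high-risk stays.
Every type prefers its assigned level; separation holds.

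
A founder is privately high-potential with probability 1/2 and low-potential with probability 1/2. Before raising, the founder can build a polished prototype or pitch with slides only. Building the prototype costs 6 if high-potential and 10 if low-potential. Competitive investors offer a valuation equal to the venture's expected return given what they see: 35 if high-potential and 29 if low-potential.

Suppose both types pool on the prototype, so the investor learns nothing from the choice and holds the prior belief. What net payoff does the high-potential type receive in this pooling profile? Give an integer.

Pooled valuation = 1/2·35 + 1/2·29 = 32.
high-potential pays cost 6 for the prototype, so net payoff = 32 − 6 = 26.

26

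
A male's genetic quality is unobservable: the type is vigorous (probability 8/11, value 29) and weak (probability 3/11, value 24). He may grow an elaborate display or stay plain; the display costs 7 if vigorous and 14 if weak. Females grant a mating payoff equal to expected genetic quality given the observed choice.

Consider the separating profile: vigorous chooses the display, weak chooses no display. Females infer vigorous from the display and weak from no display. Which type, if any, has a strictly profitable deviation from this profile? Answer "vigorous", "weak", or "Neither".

vigorous

The display pays 29; no display pays 24.
vigorous: assigned the display, nets 29 − 7 = 22; deviating to no display nets 24.
weak: assigned no display, nets 24; deviating to the display nets 29 − 14 = 15.
The vigorous type gains 2 by deviating.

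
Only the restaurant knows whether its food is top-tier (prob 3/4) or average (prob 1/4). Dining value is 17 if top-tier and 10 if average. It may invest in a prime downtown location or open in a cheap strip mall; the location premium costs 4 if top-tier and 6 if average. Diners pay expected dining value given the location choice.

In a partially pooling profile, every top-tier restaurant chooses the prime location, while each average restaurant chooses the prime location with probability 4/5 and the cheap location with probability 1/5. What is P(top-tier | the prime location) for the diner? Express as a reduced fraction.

P(the prime location) = (3/4)·1 + (1/4)·(4/5) = 19/20.
By Bayes' rule, P(top-tier | the prime location) = (3/4) / (19/20) = 15/19.

15/19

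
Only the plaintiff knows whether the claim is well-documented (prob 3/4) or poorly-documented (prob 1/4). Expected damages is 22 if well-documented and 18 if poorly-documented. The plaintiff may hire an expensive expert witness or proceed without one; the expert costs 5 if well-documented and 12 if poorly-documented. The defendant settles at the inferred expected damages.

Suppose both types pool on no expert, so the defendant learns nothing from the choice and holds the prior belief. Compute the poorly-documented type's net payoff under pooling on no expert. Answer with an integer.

Pooled settlement = 3/4·22 + 1/4·18 = 21.
poorly-documented pays no cost for no expert, so net payoff = 21.

21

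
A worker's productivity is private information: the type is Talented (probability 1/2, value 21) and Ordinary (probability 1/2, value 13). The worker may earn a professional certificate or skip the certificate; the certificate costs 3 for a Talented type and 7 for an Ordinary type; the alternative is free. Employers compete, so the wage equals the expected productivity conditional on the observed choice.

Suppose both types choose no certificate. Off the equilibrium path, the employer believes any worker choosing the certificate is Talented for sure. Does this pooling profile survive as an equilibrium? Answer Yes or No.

No

On path, the employer holds the prior and pays 1/2·21 + 1/2·13 = 17. Off path (the certificate), believing Talented, it pays 21.
Talented: no certificate nets 17; the certificate nets 21 − 3 = 18. Talented would deviate.
Ordinary: no certificate nets 17; the certificate nets 21 − 7 = 14. Ordinary stays.
A type deviates, so pooling fails.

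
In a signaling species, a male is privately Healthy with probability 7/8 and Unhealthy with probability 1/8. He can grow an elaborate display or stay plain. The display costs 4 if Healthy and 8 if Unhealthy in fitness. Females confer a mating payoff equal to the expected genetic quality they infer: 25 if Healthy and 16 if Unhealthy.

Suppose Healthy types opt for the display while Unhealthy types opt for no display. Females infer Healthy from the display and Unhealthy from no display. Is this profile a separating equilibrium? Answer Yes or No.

No

Under these beliefs, the display earns mating payoff 25 and no display earns mating payoff 16.
Healthy: the display nets 25 − 4 = 21; no display nets 16. Healthy prefers the display.
Unhealthy: the display nets 25 − 8 = 17; no display nets 16. Unhealthy would deviate to the display.
Unhealthy has a profitable deviation, so the profile is not an equilibrium.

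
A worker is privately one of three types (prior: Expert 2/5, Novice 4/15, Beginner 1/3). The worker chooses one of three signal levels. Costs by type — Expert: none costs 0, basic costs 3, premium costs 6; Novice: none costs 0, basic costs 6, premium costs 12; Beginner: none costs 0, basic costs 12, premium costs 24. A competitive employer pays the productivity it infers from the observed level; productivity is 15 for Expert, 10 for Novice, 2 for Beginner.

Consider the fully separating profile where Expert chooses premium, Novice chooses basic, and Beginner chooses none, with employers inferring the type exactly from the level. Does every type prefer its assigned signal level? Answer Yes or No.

Separating wages: premium → 15, basic → 10, none → 2.
Expert (assigned premium): none: 2 − 0 = 2; basic: 10 − 3 = 7; premium: 15 − 6 = 9. Expert stays.
Novice (assigned basic): none: 2 − 0 = 2; basic: 10 − 6 = 4; premium: 15 − 12 = 3. Novice stays.
Beginner (assigned none): none: 2 − 0 = 2; basic: 10 − 12 = -2; premium: 15 − 24 = -9. Beginner stays.
Every type prefers its assigned level; separation holds.

Yes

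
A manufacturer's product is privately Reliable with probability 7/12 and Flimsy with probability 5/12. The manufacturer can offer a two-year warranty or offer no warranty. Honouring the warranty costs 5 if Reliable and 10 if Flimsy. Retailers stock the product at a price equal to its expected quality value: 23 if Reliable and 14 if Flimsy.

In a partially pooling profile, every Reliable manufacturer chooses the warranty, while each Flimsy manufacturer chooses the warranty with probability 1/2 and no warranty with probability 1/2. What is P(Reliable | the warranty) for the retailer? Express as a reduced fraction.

P(the warranty) = (7/12)·1 + (5/12)·(1/2) = 19/24.
By Bayes' rule, P(Reliable | the warranty) = (7/12) / (19/24) = 14/19.

14/19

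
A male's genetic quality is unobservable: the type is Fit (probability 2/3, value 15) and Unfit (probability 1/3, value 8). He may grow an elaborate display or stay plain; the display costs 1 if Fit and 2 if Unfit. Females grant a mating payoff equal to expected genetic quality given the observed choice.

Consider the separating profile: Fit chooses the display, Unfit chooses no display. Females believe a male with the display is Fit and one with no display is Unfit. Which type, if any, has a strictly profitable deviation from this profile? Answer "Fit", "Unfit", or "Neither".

The display pays 15; no display pays 8.
Fit: assigned the display, nets 15 − 1 = 14; deviating to no display nets 8.
Unfit: assigned no display, nets 8; deviating to the display nets 15 − 2 = 13.
The Unfit type gains 5 by deviating.

Unfit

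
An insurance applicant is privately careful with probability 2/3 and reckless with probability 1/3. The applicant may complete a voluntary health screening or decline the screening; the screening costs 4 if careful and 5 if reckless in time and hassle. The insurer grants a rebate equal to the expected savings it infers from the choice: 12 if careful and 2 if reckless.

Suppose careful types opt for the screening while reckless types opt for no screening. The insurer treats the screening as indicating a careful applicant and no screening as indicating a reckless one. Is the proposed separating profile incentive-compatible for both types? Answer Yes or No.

Under these beliefs, the screening earns rebate 12 and no screening earns rebate 2.
careful: the screening nets 12 − 4 = 8; no screening nets 2. careful prefers the screening.
reckless: the screening nets 12 − 5 = 7; no screening nets 2. reckless would deviate to the screening.
reckless has a profitable deviation, so the profile is not an equilibrium.

No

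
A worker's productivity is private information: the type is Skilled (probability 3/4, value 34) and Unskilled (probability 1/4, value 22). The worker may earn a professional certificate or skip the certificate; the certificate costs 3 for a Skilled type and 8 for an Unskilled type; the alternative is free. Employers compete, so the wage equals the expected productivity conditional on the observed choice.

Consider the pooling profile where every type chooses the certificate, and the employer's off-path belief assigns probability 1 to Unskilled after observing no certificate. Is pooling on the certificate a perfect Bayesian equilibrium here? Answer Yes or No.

Yes

On path, the employer holds the prior and pays 3/4·34 + 1/4·22 = 31. Off path (no certificate), believing Unskilled, it pays 22.
Skilled: the certificate nets 31 − 3 = 28; no certificate nets 22. Skilled stays.
Unskilled: the certificate nets 31 − 8 = 23; no certificate nets 22. Unskilled stays.
No type deviates, so pooling is sustained.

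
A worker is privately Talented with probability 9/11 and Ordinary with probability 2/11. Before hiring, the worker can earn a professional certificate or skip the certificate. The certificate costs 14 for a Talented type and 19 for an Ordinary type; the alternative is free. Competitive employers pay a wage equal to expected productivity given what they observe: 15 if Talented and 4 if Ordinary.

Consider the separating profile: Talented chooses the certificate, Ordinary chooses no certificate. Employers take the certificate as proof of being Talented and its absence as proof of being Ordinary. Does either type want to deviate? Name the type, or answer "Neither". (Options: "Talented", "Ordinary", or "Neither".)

The certificate pays 15; no certificate pays 4.
Talented: assigned the certificate, nets 15 − 14 = 1; deviating to no certificate nets 4.
Ordinary: assigned no certificate, nets 4; deviating to the certificate nets 15 − 19 = -4.
The Talented type gains 3 by deviating.

Talented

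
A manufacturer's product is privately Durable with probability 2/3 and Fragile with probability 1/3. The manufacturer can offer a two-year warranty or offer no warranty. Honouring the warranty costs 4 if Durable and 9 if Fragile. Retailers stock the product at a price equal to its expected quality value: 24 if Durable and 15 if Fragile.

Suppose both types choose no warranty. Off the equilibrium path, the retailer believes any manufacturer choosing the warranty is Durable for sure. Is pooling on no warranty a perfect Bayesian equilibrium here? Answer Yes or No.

Yes

On path, the retailer holds the prior and pays 2/3·24 + 1/3·15 = 21. Off path (the warranty), believing Durable, it pays 24.
Durable: no warranty nets 21; the warranty nets 24 − 4 = 20. Durable stays.
Fragile: no warranty nets 21; the warranty nets 24 − 9 = 15. Fragile stays.
No type deviates, so pooling is sustained.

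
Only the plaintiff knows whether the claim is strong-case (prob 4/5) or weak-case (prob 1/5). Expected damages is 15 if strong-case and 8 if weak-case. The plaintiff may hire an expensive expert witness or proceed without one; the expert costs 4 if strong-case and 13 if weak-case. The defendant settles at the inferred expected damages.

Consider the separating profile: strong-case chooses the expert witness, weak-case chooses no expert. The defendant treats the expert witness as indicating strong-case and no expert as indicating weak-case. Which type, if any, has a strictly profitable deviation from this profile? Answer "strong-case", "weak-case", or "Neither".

The expert witness pays 15; no expert pays 8.
strong-case: assigned the expert witness, nets 15 − 4 = 11; deviating to no expert nets 8.
weak-case: assigned no expert, nets 8; deviating to the expert witness nets 15 − 13 = 2.
Both types strictly prefer their assigned action; no profitable deviation.

Neither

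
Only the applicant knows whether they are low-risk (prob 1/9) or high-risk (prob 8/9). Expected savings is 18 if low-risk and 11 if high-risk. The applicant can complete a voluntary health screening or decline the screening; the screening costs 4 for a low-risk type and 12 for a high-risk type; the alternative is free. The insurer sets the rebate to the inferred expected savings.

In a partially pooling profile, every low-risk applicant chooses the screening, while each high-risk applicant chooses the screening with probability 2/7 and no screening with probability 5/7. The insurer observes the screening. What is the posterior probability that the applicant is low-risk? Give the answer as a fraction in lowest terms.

7/23

P(the screening) = (1/9)·1 + (8/9)·(2/7) = 23/63.
By Bayes' rule, P(low-risk | the screening) = (1/9) / (23/63) = 7/23.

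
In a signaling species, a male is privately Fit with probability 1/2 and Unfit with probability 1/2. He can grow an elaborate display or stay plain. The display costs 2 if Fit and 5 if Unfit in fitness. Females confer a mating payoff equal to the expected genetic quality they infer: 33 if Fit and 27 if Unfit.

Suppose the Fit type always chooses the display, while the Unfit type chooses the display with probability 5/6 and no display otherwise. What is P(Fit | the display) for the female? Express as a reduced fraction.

P(the display) = (1/2)·1 + (1/2)·(5/6) = 11/12.
By Bayes' rule, P(Fit | the display) = (1/2) / (11/12) = 6/11.

6/11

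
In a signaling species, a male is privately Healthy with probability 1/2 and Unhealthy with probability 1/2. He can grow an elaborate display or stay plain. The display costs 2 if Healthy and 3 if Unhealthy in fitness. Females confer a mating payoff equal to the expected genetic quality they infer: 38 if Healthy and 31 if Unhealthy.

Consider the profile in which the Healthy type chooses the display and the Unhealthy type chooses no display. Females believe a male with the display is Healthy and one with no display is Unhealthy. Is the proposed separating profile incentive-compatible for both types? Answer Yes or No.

No

Under these beliefs, the display earns mating payoff 38 and no display earns mating payoff 31.
Healthy: the display nets 38 − 2 = 36; no display nets 31. Healthy prefers the display.
Unhealthy: the display nets 38 − 3 = 35; no display nets 31. Unhealthy would deviate to the display.
Unhealthy has a profitable deviation, so the profile is not an equilibrium.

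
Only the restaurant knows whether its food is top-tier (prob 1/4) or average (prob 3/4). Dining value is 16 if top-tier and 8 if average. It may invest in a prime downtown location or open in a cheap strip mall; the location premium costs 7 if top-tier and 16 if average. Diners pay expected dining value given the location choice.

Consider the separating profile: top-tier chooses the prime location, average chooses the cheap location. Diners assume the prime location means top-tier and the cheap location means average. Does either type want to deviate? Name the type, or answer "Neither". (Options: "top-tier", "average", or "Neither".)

Neither

The prime location pays 16; the cheap location pays 8.
top-tier: assigned the prime location, nets 16 − 7 = 9; deviating to the cheap location nets 8.
average: assigned the cheap location, nets 8; deviating to the prime location nets 16 − 16 = 0.
Both types strictly prefer their assigned action; no profitable deviation.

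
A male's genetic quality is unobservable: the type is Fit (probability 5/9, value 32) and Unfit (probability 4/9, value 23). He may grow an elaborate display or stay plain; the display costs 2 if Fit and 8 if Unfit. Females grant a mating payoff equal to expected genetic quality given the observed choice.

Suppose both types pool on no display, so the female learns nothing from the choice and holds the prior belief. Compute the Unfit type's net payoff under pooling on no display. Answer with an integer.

Pooled mating payoff = 5/9·32 + 4/9·23 = 28.
Unfit pays no cost for no display, so net payoff = 28.

28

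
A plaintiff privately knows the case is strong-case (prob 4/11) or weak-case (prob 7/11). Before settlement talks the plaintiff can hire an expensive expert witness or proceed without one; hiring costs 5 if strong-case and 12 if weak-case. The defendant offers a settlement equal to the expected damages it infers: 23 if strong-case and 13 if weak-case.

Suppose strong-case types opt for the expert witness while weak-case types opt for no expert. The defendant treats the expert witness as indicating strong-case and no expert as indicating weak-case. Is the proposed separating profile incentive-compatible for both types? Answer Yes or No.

Yes

Under these beliefs, the expert witness earns settlement 23 and no expert earns settlement 13.
strong-case: the expert witness nets 23 − 5 = 18; no expert nets 13. strong-case prefers the expert witness.
weak-case: the expert witness nets 23 − 12 = 11; no expert nets 13. weak-case prefers no expert.
Neither type deviates, so the separating profile is an equilibrium.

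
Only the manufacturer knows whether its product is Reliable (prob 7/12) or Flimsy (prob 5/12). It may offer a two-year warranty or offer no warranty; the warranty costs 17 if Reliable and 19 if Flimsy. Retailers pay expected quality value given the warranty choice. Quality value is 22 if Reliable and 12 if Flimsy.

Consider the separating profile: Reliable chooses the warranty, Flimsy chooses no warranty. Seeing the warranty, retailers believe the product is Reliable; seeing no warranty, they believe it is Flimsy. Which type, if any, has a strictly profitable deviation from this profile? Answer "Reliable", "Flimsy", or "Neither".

Reliable

The warranty pays 22; no warranty pays 12.
Reliable: assigned the warranty, nets 22 − 17 = 5; deviating to no warranty nets 12.
Flimsy: assigned no warranty, nets 12; deviating to the warranty nets 22 − 19 = 3.
The Reliable type gains 7 by deviating.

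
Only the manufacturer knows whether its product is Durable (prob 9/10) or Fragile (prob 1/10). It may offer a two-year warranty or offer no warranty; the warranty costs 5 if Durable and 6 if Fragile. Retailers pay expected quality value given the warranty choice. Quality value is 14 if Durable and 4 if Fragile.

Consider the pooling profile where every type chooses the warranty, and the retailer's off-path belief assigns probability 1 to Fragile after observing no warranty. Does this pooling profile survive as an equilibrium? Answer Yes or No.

Yes

On path, the retailer holds the prior and pays 9/10·14 + 1/10·4 = 13. Off path (no warranty), believing Fragile, it pays 4.
Durable: the warranty nets 13 − 5 = 8; no warranty nets 4. Durable stays.
Fragile: the warranty nets 13 − 6 = 7; no warranty nets 4. Fragile stays.
No type deviates, so pooling is sustained.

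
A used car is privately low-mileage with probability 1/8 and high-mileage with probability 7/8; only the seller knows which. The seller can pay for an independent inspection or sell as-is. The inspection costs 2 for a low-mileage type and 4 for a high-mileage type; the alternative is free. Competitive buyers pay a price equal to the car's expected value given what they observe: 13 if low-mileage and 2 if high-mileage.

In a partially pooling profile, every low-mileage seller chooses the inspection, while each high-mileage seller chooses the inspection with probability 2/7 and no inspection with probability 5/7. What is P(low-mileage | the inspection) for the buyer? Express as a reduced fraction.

1/3

P(the inspection) = (1/8)·1 + (7/8)·(2/7) = 3/8.
By Bayes' rule, P(low-mileage | the inspection) = (1/8) / (3/8) = 1/3.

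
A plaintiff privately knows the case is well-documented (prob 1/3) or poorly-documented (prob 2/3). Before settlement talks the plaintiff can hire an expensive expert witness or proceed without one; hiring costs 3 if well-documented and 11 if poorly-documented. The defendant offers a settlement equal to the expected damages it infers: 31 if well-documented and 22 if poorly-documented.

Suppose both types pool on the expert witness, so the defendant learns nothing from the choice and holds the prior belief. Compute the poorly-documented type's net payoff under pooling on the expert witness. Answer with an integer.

Pooled settlement = 1/3·31 + 2/3·22 = 25.
poorly-documented pays cost 11 for the expert witness, so net payoff = 25 − 11 = 14.

14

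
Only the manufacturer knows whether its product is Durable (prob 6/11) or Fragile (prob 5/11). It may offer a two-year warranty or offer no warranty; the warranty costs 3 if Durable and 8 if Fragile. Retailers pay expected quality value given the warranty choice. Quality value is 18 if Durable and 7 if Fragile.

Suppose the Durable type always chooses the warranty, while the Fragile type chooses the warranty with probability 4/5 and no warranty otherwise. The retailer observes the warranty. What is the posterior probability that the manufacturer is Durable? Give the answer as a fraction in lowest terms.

3/5

P(the warranty) = (6/11)·1 + (5/11)·(4/5) = 10/11.
By Bayes' rule, P(Durable | the warranty) = (6/11) / (10/11) = 3/5.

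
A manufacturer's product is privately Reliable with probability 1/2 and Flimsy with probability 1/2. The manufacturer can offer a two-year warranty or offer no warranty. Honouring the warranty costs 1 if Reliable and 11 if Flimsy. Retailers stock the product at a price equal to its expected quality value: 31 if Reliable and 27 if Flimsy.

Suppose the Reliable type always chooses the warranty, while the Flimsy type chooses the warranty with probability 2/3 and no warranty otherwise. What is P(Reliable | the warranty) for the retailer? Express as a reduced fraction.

P(the warranty) = (1/2)·1 + (1/2)·(2/3) = 5/6.
By Bayes' rule, P(Reliable | the warranty) = (1/2) / (5/6) = 3/5.

3/5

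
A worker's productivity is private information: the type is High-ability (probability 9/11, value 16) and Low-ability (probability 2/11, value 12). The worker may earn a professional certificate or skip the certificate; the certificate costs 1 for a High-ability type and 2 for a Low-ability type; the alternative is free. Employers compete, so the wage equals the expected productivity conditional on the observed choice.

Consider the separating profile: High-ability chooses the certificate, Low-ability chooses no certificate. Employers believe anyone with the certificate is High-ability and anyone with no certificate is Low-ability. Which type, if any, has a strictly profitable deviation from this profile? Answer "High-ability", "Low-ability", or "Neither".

The certificate pays 16; no certificate pays 12.
High-ability: assigned the certificate, nets 16 − 1 = 15; deviating to no certificate nets 12.
Low-ability: assigned no certificate, nets 12; deviating to the certificate nets 16 − 2 = 14.
The Low-ability type gains 2 by deviating.

Low-ability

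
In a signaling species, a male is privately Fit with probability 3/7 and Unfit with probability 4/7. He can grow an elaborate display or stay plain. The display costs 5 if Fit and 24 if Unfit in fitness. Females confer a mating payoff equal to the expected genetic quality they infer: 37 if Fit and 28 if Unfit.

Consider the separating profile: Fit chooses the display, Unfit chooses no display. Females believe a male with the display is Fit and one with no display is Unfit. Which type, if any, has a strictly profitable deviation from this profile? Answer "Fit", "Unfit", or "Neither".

The display pays 37; no display pays 28.
Fit: assigned the display, nets 37 − 5 = 32; deviating to no display nets 28.
Unfit: assigned no display, nets 28; deviating to the display nets 37 − 24 = 13.
Both types strictly prefer their assigned action; no profitable deviation.

Neither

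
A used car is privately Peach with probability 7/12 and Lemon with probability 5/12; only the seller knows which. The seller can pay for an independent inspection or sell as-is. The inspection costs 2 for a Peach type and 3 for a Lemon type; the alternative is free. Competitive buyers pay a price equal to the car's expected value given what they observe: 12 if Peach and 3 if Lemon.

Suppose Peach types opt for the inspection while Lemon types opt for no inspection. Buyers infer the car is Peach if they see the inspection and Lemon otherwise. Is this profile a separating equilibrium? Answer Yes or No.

Under these beliefs, the inspection earns price 12 and no inspection earns price 3.
Peach: the inspection nets 12 − 2 = 10; no inspection nets 3. Peach prefers the inspection.
Lemon: the inspection nets 12 − 3 = 9; no inspection nets 3. Lemon would deviate to the inspection.
Lemon has a profitable deviation, so the profile is not an equilibrium.

No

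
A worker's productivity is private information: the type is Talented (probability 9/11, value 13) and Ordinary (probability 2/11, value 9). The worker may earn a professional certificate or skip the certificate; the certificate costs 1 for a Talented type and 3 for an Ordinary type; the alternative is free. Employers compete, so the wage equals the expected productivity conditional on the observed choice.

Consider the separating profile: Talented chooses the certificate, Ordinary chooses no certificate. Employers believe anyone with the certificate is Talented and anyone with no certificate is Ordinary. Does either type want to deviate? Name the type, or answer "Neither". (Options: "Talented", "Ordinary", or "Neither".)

The certificate pays 13; no certificate pays 9.
Talented: assigned the certificate, nets 13 − 1 = 12; deviating to no certificate nets 9.
Ordinary: assigned no certificate, nets 9; deviating to the certificate nets 13 − 3 = 10.
The Ordinary type gains 1 by deviating.

Ordinary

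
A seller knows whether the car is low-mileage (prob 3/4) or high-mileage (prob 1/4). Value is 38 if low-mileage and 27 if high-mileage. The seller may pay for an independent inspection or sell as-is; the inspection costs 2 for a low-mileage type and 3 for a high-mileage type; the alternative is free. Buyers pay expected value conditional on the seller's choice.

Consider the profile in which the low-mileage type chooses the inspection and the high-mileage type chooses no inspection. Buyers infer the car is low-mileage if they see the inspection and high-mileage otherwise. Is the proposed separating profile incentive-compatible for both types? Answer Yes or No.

Under these beliefs, the inspection earns price 38 and no inspection earns price 27.
low-mileage: the inspection nets 38 − 2 = 36; no inspection nets 27. low-mileage prefers the inspection.
high-mileage: the inspection nets 38 − 3 = 35; no inspection nets 27. high-mileage would deviate to the inspection.
high-mileage has a profitable deviation, so the profile is not an equilibrium.

No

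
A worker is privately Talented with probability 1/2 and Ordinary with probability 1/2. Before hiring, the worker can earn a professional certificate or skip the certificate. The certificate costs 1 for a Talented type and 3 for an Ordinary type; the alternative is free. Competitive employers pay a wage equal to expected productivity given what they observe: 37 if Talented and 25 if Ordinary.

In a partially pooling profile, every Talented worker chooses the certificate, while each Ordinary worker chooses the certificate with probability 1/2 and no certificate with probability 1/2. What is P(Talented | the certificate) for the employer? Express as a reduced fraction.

2/3

P(the certificate) = (1/2)·1 + (1/2)·(1/2) = 3/4.
By Bayes' rule, P(Talented | the certificate) = (1/2) / (3/4) = 2/3.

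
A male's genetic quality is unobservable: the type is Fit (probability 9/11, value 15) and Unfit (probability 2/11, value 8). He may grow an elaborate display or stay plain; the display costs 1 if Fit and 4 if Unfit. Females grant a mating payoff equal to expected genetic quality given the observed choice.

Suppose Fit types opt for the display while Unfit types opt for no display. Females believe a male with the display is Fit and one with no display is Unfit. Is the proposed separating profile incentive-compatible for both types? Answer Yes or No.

Under these beliefs, the display earns mating payoff 15 and no display earns mating payoff 8.
Fit: the display nets 15 − 1 = 14; no display nets 8. Fit prefers the display.
Unfit: the display nets 15 − 4 = 11; no display nets 8. Unfit would deviate to the display.
Unfit has a profitable deviation, so the profile is not an equilibrium.

No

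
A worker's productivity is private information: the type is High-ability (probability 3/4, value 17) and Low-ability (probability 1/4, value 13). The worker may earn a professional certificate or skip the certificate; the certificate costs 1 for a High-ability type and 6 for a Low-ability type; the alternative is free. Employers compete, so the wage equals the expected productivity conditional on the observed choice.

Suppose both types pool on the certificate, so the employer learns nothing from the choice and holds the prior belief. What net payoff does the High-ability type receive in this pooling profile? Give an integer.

15

Pooled wage = 3/4·17 + 1/4·13 = 16.
High-ability pays cost 1 for the certificate, so net payoff = 16 − 1 = 15.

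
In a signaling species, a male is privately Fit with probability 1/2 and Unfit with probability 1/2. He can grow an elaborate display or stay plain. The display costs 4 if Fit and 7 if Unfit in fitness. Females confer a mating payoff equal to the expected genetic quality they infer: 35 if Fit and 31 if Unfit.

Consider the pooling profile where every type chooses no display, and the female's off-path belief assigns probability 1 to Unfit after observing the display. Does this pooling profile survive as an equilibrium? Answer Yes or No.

On path, the female holds the prior and pays 1/2·35 + 1/2·31 = 33. Off path (the display), believing Unfit, it pays 31.
Fit: no display nets 33; the display nets 31 − 4 = 27. Fit stays.
Unfit: no display nets 33; the display nets 31 − 7 = 24. Unfit stays.
No type deviates, so pooling is sustained.

Yes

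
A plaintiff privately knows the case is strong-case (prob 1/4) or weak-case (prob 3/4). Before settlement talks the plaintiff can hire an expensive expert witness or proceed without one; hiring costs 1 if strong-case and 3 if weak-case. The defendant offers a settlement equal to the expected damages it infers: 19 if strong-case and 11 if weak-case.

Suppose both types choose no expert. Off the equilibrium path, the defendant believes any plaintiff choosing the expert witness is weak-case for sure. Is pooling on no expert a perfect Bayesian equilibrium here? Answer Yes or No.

Yes

On path, the defendant holds the prior and pays 1/4·19 + 3/4·11 = 13. Off path (the expert witness), believing weak-case, it pays 11.
strong-case: no expert nets 13; the expert witness nets 11 − 1 = 10. strong-case stays.
weak-case: no expert nets 13; the expert witness nets 11 − 3 = 8. weak-case stays.
No type deviates, so pooling is sustained.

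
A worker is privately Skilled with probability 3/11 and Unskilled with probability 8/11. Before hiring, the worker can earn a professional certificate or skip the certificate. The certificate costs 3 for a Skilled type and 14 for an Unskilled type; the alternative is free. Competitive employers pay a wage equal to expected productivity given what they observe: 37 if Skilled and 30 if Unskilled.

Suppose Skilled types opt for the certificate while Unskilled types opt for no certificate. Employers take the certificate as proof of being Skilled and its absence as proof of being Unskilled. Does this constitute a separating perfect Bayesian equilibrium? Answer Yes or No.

Under these beliefs, the certificate earns wage 37 and no certificate earns wage 30.
Skilled: the certificate nets 37 − 3 = 34; no certificate nets 30. Skilled prefers the certificate.
Unskilled: the certificate nets 37 − 14 = 23; no certificate nets 30. Unskilled prefers no certificate.
Neither type deviates, so the separating profile is an equilibrium.

Yes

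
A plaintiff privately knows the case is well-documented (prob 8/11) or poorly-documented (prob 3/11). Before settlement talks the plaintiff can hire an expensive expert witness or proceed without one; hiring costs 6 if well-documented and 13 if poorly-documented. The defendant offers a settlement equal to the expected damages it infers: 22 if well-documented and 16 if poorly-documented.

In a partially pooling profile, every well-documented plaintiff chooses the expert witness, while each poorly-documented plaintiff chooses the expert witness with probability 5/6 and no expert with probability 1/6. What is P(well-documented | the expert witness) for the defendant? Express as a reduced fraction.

P(the expert witness) = (8/11)·1 + (3/11)·(5/6) = 21/22.
By Bayes' rule, P(well-documented | the expert witness) = (8/11) / (21/22) = 16/21.

16/21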